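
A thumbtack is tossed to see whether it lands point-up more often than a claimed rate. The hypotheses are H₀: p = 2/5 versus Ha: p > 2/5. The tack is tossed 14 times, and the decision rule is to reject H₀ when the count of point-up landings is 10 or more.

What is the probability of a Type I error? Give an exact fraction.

21373952/1220703125

The Type I error probability is α = P(K ≥ 10) computed under H₀, where K ~ Binomial(14, 2/5).
Summing C(14,j)(2/5)^j(3/5)^{14−j} for j = 10,…,14 gives 21373952/1220703125.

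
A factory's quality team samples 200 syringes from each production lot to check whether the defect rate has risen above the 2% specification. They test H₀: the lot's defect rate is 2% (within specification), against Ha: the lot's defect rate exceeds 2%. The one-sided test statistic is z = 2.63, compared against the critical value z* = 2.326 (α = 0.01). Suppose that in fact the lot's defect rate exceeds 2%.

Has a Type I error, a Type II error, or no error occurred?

No error (correct decision).

Since z = 2.63 > z* = 2.326, H₀ is rejected.
H₀ is false (actually the lot's defect rate exceeds 2%).
The decision matches the true state — no error.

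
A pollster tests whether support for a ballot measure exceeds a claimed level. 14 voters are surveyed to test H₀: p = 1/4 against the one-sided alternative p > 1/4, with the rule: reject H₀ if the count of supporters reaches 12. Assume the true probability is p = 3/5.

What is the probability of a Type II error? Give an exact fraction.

A Type II error is failing to reject when Ha holds: with p = 3/5, β = P(Y ≤ 11).
Adding the binomial probabilities P(Y=0)+…+P(Y=11) at p = 3/5 gives 5860647088/6103515625.

5860647088/6103515625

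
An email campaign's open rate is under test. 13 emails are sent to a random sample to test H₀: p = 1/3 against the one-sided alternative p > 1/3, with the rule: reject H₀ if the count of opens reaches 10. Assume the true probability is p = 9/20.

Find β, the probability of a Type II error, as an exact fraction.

501584974994213/512000000000000

Under the alternative p = 9/20, S ~ Binomial(13, 9/20); β is the probability the test does not reject, P(S < 10).
Equivalently, β = 1 − P(S ≥ 10) = 501584974994213/512000000000000.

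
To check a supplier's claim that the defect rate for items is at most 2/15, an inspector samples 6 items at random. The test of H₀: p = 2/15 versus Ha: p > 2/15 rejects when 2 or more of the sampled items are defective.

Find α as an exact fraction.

Under H₀, K ~ Binomial(6, 2/15); the Type I error rate is P(K ≥ 2).
Computing the lower-tail complement: 1 − 371293/455625 = 84332/455625.

84332/455625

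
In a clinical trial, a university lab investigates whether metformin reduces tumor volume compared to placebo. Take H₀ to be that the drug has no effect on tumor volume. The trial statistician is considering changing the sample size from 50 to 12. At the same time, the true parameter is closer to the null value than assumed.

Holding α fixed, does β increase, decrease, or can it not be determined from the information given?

It increases.

Reducing n widens both sampling distributions, so the test has less ability to distinguish Ha from H₀. When the true parameter is near the null value, the test has a harder time distinguishing Ha from H₀. Both changes push β in the same direction.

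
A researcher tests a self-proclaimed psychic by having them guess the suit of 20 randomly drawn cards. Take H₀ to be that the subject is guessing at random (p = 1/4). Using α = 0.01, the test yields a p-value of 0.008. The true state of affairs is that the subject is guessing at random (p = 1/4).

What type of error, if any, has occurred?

Since p = 0.008 < α = 0.01, H₀ is rejected.
H₀ is true (actually the subject is guessing at random (p = 1/4)).
Rejecting a true H₀ is a Type I error.

Type I error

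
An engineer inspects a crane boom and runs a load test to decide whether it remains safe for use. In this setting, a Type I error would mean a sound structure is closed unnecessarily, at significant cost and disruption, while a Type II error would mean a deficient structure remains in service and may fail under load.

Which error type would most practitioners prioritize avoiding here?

The Type II consequence (a deficient structure remains in service and may fail under load) is more severe than the Type I consequence (a sound structure is closed unnecessarily, at significant cost and disruption).

Type II error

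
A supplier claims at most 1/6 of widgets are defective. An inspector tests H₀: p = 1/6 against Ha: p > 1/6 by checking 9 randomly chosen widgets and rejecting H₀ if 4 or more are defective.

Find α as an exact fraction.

241973/5038848

Under H₀, K ~ Binomial(9, 1/6); the Type I error rate is P(K ≥ 4).
Computing the lower-tail complement: 1 − 4796875/5038848 = 241973/5038848.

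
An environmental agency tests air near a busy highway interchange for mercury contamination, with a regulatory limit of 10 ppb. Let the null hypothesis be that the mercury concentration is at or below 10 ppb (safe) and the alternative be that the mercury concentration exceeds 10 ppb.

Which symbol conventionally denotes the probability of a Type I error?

P(Type I error) = P(reject H₀ | H₀ true) = α, the significance level.

α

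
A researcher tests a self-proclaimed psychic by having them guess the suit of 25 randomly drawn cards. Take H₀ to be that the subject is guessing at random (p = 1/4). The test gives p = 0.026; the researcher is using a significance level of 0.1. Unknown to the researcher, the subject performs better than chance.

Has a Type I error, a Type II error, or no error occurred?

Neither — the decision is correct.

Since p = 0.026 < α = 0.1, H₀ is rejected.
H₀ is false (actually the subject performs better than chance).
The decision matches the true state — no error.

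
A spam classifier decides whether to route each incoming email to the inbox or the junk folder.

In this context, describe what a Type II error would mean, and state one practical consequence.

A Type II error would mean concluding that the message is legitimate (not spam) (or at least failing to establish that the message is spam) when in fact the message is spam. Consequence: spam reaches the user's inbox.

With the conventional null hypothesis that the message is legitimate (not spam):
A Type II error is failing to reject H₀ when H₀ is false.
Here that means delivering the message to the inbox when actually the message is spam.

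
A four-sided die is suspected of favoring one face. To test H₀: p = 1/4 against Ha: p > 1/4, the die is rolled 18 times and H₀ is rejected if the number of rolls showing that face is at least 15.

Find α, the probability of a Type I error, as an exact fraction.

α = P(reject H₀ | H₀ true) = P(X ≥ 15 | p = 1/4), with X ~ Binomial(18, 1/4).
P(X ≥ 15) = Σ_{j=15}^{18} C(18,j)·(1/4)^j·(3/4)^{18-j} = 2933/8589934592.

2933/8589934592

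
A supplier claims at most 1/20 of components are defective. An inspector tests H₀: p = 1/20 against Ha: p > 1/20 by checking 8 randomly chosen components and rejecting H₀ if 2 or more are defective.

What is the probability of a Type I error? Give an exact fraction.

1465463047/25600000000

Under H₀, Y ~ Binomial(8, 1/20); the Type I error rate is P(Y ≥ 2).
Via the complement, α = 1 − Σ_{j=0}^{1} C(8,j)(1/20)^j(19/20)^{8-j} = 1465463047/25600000000.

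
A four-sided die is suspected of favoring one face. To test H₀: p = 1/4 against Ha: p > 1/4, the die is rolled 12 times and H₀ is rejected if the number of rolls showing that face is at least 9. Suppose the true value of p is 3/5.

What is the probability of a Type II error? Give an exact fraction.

A Type II error is failing to reject when Ha holds: with p = 3/5, β = P(S ≤ 8).
Equivalently, β = 1 − P(S ≥ 9) = 37825328/48828125.

37825328/48828125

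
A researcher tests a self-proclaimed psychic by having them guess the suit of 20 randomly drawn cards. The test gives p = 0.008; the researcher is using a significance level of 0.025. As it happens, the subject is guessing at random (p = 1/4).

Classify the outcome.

The conventional null hypothesis is that the subject is guessing at random (p = 1/4).
Since p = 0.008 < α = 0.025, H₀ is rejected.
H₀ is true (actually the subject is guessing at random (p = 1/4)).
Rejecting a true H₀ is a Type I error.

Type I error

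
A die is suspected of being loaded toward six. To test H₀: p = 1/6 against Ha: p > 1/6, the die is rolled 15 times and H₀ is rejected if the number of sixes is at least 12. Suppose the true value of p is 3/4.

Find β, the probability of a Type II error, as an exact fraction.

144609703/268435456

Under the alternative p = 3/4, X ~ Binomial(15, 3/4); β is the probability the test does not reject, P(X < 12).
Equivalently, β = 1 − P(X ≥ 12) = 144609703/268435456.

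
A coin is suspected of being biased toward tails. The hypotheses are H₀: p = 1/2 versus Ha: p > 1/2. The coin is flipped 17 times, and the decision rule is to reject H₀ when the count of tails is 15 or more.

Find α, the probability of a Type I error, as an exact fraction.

77/65536

α = P(reject H₀ | H₀ true) = P(K ≥ 15 | p = 1/2), with K ~ Binomial(17, 1/2).
P(K ≥ 15) = [C(17,15) + C(17,16) + C(17,17)] / 2^17 = (136 + 17 + 1) / 131072 = 154/131072 = 77/65536.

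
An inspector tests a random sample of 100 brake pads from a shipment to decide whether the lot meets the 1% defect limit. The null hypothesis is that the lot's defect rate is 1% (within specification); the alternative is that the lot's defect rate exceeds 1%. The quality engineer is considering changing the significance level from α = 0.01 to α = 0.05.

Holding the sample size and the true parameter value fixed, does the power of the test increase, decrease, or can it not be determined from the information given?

With a larger α the critical value moves toward the center, so more of the Ha sampling distribution lies in the rejection region.
Since power = 1 − β and β decreases, power increases.

It increases.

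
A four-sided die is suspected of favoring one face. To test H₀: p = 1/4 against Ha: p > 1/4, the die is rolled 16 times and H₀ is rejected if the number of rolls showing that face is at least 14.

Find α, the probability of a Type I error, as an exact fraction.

α = P(reject H₀ | H₀ true) = P(K ≥ 14 | p = 1/4), with K ~ Binomial(16, 1/4).
Summing C(16,j)(1/4)^j(3/4)^{16−j} for j = 14,…,16 gives 1129/4294967296.

1129/4294967296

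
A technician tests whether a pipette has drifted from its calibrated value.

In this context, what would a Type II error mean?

A Type II error would mean concluding that the instrument is correctly calibrated (or at least failing to establish that the instrument has drifted out of calibration) when in fact the instrument has drifted out of calibration.

With the conventional null hypothesis that the instrument is correctly calibrated:
A Type II error is failing to reject H₀ when H₀ is false.
Here that means leaving the instrument in service when actually the instrument has drifted out of calibration.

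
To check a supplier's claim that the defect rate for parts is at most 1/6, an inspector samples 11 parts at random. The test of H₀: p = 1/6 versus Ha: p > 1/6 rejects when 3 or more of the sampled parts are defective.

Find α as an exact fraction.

3671303/13436928

Under H₀, Y ~ Binomial(11, 1/6); the Type I error rate is P(Y ≥ 3).
Via the complement, α = 1 − Σ_{j=0}^{2} C(11,j)(1/6)^j(5/6)^{11-j} = 3671303/13436928.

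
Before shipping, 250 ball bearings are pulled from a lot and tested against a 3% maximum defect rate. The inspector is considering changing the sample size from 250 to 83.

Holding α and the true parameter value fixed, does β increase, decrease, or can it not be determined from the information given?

It increases.

With less data the test statistic is noisier; under Ha, more outcomes land inside the acceptance region.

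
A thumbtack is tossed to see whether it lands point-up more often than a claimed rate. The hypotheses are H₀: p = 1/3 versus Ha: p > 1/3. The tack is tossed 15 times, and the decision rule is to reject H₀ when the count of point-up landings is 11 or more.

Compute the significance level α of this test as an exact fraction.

25931/14348907

α = P(reject H₀ | H₀ true) = P(K ≥ 11 | p = 1/3), with K ~ Binomial(15, 1/3).
Adding the binomial terms for j = 11 through 15 with p = 1/3 yields 25931/14348907.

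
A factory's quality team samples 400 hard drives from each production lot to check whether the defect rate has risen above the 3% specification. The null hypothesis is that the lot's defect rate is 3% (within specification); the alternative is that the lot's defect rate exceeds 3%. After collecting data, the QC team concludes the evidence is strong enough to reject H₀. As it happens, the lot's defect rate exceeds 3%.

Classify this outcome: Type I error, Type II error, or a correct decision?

The test rejected a false H₀ — the decision matches the true state.

Neither — the decision is correct.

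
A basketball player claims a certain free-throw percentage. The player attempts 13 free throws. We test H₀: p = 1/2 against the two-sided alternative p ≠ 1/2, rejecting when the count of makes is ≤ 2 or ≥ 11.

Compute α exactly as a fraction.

23/1024

Under H₀, X ~ Binomial(13, 1/2); α is the probability of landing in either tail, P(X ≤ 2) + P(X ≥ 11).
The two tails are symmetric, so α = 2·(1 + 13 + 78)/2^13 = 184/8192 = 23/1024.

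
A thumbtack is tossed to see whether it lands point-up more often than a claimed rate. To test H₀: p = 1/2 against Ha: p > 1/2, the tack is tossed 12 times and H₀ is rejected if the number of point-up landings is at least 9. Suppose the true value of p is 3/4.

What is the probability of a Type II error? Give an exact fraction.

5892517/16777216

Under the alternative p = 3/4, X ~ Binomial(12, 3/4); β is the probability the test does not reject, P(X < 9).
Adding the binomial probabilities P(X=0)+…+P(X=8) at p = 3/4 gives 5892517/16777216.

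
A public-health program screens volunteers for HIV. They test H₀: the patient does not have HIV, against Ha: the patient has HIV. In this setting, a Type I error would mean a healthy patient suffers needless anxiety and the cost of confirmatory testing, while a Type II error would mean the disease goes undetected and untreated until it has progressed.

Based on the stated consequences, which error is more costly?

Type II error

The Type II consequence (the disease goes undetected and untreated until it has progressed) is more severe than the Type I consequence (a healthy patient suffers needless anxiety and the cost of confirmatory testing).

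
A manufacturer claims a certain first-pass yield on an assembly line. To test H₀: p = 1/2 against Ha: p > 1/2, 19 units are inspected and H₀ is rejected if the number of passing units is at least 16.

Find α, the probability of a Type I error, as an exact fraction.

α = P(reject H₀ | H₀ true) = P(Y ≥ 16 | p = 1/2), with Y ~ Binomial(19, 1/2).
Summing the upper tail: (969 + 171 + 19 + 1) / 2^19 = 1160/524288 = 145/65536.

145/65536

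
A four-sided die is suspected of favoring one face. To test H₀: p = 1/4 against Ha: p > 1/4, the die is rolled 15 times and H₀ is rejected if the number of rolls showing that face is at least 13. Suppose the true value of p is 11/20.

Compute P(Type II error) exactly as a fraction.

Under the alternative p = 11/20, Y ~ Binomial(15, 11/20); β is the probability the test does not reject, P(Y < 13).
Summing C(15,j)·(11/20)^j·(9/20)^{15-j} for j = 0..12 gives 32418940857512713659/32768000000000000000.

32418940857512713659/32768000000000000000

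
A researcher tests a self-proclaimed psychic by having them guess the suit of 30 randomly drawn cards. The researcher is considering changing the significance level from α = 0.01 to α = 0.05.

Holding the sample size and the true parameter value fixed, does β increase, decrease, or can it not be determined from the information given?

It decreases.

A larger α widens the rejection region, so when the alternative is true more outcomes lead to rejection — failing to reject becomes less likely.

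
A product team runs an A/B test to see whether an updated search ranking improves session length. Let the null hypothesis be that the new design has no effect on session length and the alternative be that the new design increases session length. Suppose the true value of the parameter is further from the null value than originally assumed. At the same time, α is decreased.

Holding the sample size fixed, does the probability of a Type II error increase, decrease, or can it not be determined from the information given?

Cannot be determined from the information given.

The first change alone would make β decrease; the second alone would make β increase. Which effect dominates depends on the magnitudes, which are not given.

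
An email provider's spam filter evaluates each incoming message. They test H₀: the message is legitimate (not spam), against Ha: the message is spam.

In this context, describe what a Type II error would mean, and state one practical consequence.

A Type II error would mean concluding that the message is legitimate (not spam) (or at least failing to establish that the message is spam) when in fact the message is spam. Consequence: spam reaches the user's inbox.

A Type II error is failing to reject H₀ when H₀ is false.
Here that means delivering the message to the inbox when actually the message is spam.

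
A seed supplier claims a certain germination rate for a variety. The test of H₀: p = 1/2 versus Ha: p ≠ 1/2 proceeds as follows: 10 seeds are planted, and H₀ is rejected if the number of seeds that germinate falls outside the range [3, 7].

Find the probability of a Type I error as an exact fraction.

α = P(S ≤ 2 or S ≥ 8 | p = 1/2), S ~ Binomial(10, 1/2).
By symmetry, α = 2·P(S ≤ 2) = 2·(1 + 10 + 45)/1024 = 112/1024 = 7/64.

7/64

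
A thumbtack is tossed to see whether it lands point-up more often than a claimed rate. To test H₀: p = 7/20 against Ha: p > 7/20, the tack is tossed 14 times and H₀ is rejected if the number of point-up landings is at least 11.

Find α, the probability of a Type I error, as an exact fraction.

α = P(reject H₀ | H₀ true) = P(Y ≥ 11 | p = 7/20), with Y ~ Binomial(14, 7/20).
Summing C(14,j)(7/20)^j(13/20)^{14−j} for j = 11,…,14 gives 906230596911073/819200000000000000.

906230596911073/819200000000000000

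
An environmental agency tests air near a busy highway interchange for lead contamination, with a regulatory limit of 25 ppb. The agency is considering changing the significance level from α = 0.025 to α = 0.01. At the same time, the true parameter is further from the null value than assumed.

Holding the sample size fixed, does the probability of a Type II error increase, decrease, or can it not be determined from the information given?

Cannot be determined from the information given.

The first change alone would make β increase; the second alone would make β decrease. Which effect dominates depends on the magnitudes, which are not given.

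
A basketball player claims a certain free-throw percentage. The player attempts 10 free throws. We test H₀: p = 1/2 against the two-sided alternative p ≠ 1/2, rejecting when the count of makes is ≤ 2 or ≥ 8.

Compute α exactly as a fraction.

Under H₀, K ~ Binomial(10, 1/2); α is the probability of landing in either tail, P(K ≤ 2) + P(K ≥ 8).
The two tails are symmetric, so α = 2·(1 + 10 + 45)/2^10 = 112/1024 = 7/64.

7/64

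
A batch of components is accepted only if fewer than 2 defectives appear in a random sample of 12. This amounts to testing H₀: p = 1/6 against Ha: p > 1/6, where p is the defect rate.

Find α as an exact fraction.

1346704211/2176782336

α = P(reject H₀ | H₀ true) = P(K ≥ 2 | p = 1/6), K ~ Binomial(12, 1/6).
Via the complement, α = 1 − Σ_{j=0}^{1} C(12,j)(1/6)^j(5/6)^{12-j} = 1346704211/2176782336.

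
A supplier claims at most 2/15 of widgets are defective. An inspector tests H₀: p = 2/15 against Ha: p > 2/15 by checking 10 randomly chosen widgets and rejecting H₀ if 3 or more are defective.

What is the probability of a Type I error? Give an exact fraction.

26623460512/192216796875

The significance level is the probability, assuming p = 2/15, of seeing 3 or more defectives in 10 draws.
Via the complement, α = 1 − Σ_{j=0}^{2} C(10,j)(2/15)^j(13/15)^{10-j} = 26623460512/192216796875.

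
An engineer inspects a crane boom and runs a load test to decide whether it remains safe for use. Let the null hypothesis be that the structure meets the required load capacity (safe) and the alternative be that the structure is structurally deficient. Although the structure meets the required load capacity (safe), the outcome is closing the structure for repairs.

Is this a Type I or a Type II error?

'Closing the structure for repairs' corresponds to rejecting H₀.
H₀ was rejected but H₀ is true — a Type I error (false positive).

Type I error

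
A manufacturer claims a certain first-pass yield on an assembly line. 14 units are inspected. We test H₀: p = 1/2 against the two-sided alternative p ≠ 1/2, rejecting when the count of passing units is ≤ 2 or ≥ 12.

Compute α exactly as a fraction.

The significance level is the null-hypothesis probability of the rejection region {≤2} ∪ {≥12}.
By symmetry, α = 2·P(S ≤ 2) = 2·(1 + 14 + 91)/16384 = 212/16384 = 53/4096.

53/4096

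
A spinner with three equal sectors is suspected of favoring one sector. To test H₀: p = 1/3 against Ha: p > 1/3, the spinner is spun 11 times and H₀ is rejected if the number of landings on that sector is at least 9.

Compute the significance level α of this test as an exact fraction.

1/729

Under H₀, X ~ Binomial(11, 1/3), and α = P(X ≥ 9).
P(X ≥ 9) = Σ_{j=9}^{11} C(11,j)·(1/3)^j·(2/3)^{11-j} = 1/729.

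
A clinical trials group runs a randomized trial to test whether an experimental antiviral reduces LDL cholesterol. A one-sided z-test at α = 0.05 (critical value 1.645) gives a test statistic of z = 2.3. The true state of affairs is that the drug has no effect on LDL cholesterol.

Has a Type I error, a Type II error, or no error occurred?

The conventional null hypothesis is that the drug has no effect on LDL cholesterol.
Since z = 2.3 > z* = 1.645, H₀ is rejected.
H₀ is true (actually the drug has no effect on LDL cholesterol).
Rejecting a true H₀ is a Type I error.

Type I error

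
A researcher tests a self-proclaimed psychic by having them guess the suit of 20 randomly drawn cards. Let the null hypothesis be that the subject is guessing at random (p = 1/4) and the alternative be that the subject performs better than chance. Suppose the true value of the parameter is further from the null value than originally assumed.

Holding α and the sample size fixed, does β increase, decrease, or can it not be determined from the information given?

A bigger departure from H₀ is easier for the test to detect, so it fails to reject less often.

It decreases.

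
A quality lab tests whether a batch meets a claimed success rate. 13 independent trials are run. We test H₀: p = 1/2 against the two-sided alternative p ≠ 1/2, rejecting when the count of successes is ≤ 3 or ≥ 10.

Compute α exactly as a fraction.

α = P(Y ≤ 3 or Y ≥ 10 | p = 1/2), Y ~ Binomial(13, 1/2).
By symmetry, α = 2·P(Y ≤ 3) = 2·(1 + 13 + 78 + 286)/8192 = 756/8192 = 189/2048.

189/2048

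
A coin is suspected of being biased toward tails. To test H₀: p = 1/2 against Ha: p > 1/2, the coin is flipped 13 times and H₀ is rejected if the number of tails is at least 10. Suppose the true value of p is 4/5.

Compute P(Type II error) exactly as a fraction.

A Type II error is failing to reject when Ha holds: with p = 4/5, β = P(X ≤ 9).
Summing C(13,j)·(4/5)^j·(1/5)^{13-j} for j = 0..9 gives 61688401/244140625.

61688401/244140625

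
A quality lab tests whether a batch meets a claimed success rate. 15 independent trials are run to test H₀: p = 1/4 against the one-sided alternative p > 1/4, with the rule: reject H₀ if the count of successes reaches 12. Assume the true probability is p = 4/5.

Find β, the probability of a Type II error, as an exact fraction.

β = P(fail to reject H₀ | Ha true) = P(X ≤ 11 | p = 4/5), X ~ Binomial(15, 4/5).
Adding the binomial probabilities P(X=0)+…+P(X=11) at p = 4/5 gives 10737240461/30517578125.

10737240461/30517578125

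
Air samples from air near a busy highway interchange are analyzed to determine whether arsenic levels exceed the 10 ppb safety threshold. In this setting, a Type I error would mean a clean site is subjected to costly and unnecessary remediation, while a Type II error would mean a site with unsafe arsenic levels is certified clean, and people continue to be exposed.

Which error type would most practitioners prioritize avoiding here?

Type II error

The Type II consequence (a site with unsafe arsenic levels is certified clean, and people continue to be exposed) is more severe than the Type I consequence (a clean site is subjected to costly and unnecessary remediation).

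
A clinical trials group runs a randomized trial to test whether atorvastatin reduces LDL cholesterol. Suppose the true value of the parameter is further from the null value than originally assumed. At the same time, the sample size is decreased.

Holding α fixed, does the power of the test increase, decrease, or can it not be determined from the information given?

The first change alone would make β decrease; the second alone would make β increase. Which effect dominates depends on the magnitudes, which are not given.
Since power = 1 − β, the effect on power is likewise indeterminate.

Cannot be determined from the information given.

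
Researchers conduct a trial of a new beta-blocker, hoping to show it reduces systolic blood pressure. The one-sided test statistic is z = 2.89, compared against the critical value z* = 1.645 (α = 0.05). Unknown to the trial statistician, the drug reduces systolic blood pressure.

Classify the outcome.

No error (correct decision).

The conventional null hypothesis is that the drug has no effect on systolic blood pressure.
Since z = 2.89 > z* = 1.645, H₀ is rejected.
H₀ is false (actually the drug reduces systolic blood pressure).
The decision matches the true state — no error.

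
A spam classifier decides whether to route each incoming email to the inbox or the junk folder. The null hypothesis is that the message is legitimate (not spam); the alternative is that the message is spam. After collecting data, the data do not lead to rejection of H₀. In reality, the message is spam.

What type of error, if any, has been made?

Type II error

H₀ was not rejected, but H₀ is actually false.
Failing to reject a false null hypothesis is a Type II error (false negative).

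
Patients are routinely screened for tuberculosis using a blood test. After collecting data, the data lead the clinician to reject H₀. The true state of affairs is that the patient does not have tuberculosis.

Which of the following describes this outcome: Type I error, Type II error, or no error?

Type I error

The conventional null hypothesis here is that the patient does not have tuberculosis.
H₀ was rejected, but H₀ is actually true.
Rejecting a true null hypothesis is a Type I error (false positive).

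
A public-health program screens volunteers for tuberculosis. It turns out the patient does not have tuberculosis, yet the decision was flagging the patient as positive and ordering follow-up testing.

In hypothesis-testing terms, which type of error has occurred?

The null hypothesis here is that the patient does not have tuberculosis.
'Flagging the patient as positive and ordering follow-up testing' corresponds to rejecting H₀.
H₀ was rejected but H₀ is true — a Type I error (false positive).

Type I error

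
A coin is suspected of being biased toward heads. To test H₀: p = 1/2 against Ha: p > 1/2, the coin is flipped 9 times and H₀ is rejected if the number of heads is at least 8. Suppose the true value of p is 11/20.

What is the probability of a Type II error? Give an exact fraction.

123069745737/128000000000

A Type II error is failing to reject when Ha holds: with p = 11/20, β = P(X ≤ 7).
Equivalently, β = 1 − P(X ≥ 8) = 123069745737/128000000000.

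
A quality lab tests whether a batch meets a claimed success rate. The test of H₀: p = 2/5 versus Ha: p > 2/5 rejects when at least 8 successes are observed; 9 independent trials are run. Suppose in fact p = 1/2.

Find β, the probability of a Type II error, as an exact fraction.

Under the alternative p = 1/2, K ~ Binomial(9, 1/2); β is the probability the test does not reject, P(K < 8).
Summing C(9,j)·(1/2)^j·(1/2)^{9-j} for j = 0..7 gives 251/256.

251/256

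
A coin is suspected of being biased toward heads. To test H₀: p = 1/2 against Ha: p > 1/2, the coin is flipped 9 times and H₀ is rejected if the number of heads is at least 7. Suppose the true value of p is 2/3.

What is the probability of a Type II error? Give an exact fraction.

12259/19683

A Type II error is failing to reject when Ha holds: with p = 2/3, β = P(S ≤ 6).
Equivalently, β = 1 − P(S ≥ 7) = 12259/19683.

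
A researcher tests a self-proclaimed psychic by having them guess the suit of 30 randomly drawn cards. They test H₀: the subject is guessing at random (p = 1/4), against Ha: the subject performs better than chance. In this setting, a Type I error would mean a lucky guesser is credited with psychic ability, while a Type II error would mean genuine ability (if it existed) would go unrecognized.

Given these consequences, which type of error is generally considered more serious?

The Type I consequence (a lucky guesser is credited with psychic ability) is more severe than the Type II consequence (genuine ability (if it existed) would go unrecognized).

Type I error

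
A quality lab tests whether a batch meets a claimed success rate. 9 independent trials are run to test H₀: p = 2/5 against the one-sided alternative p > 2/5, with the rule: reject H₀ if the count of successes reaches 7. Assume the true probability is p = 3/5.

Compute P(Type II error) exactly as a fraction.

1500416/1953125

A Type II error is failing to reject when Ha holds: with p = 3/5, β = P(Y ≤ 6).
Summing C(9,j)·(3/5)^j·(2/5)^{9-j} for j = 0..6 gives 1500416/1953125.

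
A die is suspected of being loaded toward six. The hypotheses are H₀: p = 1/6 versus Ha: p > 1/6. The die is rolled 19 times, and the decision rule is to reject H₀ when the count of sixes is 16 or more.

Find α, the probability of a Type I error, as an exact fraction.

The Type I error probability is α = P(Y ≥ 16) computed under H₀, where Y ~ Binomial(19, 1/6).
Adding the binomial terms for j = 16 through 19 with p = 1/6 yields 581/2821109907456.

581/2821109907456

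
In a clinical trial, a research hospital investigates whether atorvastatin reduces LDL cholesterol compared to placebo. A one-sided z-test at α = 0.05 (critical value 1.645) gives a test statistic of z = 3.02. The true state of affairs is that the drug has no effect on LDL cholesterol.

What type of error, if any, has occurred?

The conventional null hypothesis is that the drug has no effect on LDL cholesterol.
Since z = 3.02 > z* = 1.645, H₀ is rejected.
H₀ is true (actually the drug has no effect on LDL cholesterol).
Rejecting a true H₀ is a Type I error.

Type I error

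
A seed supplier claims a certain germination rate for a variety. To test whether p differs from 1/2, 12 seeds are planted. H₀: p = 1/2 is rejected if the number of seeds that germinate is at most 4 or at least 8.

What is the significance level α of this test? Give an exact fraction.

397/1024

α = P(K ≤ 4 or K ≥ 8 | p = 1/2), K ~ Binomial(12, 1/2).
Each tail has probability (1 + 12 + 66 + 220 + 495)/4096; doubling gives α = 1588/4096 = 397/1024.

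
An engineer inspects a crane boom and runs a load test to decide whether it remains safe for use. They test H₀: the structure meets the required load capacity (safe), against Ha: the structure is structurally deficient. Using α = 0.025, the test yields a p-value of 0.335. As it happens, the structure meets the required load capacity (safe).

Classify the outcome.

No error — this is a correct decision.

Since p = 0.335 ≥ α = 0.025, H₀ is not rejected.
H₀ is true (actually the structure meets the required load capacity (safe)).
The decision matches the true state — no error.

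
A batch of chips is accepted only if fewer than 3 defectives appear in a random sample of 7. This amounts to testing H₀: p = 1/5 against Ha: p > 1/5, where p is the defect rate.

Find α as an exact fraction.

2313/15625

α = P(reject H₀ | H₀ true) = P(Y ≥ 3 | p = 1/5), Y ~ Binomial(7, 1/5).
Computing the lower-tail complement: 1 − 13312/15625 = 2313/15625.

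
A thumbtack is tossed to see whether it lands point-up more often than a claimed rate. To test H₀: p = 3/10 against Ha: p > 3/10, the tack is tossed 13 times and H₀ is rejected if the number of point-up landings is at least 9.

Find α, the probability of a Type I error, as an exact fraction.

The Type I error probability is α = P(Y ≥ 9) computed under H₀, where Y ~ Binomial(13, 3/10).
Adding the binomial terms for j = 9 through 13 with p = 3/10 yields 8061940287/2000000000000.

8061940287/2000000000000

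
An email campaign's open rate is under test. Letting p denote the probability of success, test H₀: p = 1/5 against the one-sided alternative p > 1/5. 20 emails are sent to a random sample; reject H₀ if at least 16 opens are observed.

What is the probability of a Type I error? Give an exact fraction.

α = P(reject H₀ | H₀ true) = P(S ≥ 16 | p = 1/5), with S ~ Binomial(20, 1/5).
Summing C(20,j)(1/5)^j(4/5)^{20−j} for j = 16,…,20 gives 1316401/95367431640625.

1316401/95367431640625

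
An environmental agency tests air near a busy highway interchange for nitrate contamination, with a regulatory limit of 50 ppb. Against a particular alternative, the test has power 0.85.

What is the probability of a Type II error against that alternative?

Power = 1 − β, so β = 1 − 0.85 = 0.15.

0.15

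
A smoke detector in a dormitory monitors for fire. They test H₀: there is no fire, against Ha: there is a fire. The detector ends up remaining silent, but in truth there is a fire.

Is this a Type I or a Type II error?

'Remaining silent' corresponds to failing to reject H₀.
H₀ was not rejected but H₀ is false — a Type II error (false negative).

Type II error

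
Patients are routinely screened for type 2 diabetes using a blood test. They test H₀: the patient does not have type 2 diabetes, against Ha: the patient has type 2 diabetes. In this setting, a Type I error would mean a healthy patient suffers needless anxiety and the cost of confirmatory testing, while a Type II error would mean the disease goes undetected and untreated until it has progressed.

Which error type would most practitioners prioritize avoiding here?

The Type II consequence (the disease goes undetected and untreated until it has progressed) is more severe than the Type I consequence (a healthy patient suffers needless anxiety and the cost of confirmatory testing).

Type II error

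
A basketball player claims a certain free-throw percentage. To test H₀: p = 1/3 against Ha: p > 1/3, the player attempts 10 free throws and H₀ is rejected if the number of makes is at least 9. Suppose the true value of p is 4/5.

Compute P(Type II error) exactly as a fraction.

6095609/9765625

Under the alternative p = 4/5, S ~ Binomial(10, 4/5); β is the probability the test does not reject, P(S < 9).
Equivalently, β = 1 − P(S ≥ 9) = 6095609/9765625.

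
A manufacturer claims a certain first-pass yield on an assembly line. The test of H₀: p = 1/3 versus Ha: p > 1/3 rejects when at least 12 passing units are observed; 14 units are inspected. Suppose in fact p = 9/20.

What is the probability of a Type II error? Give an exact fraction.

Under the alternative p = 9/20, X ~ Binomial(14, 9/20); β is the probability the test does not reject, P(X < 12).
Summing C(14,j)·(9/20)^j·(11/20)^{14-j} for j = 0..11 gives 817437922121895041/819200000000000000.

817437922121895041/819200000000000000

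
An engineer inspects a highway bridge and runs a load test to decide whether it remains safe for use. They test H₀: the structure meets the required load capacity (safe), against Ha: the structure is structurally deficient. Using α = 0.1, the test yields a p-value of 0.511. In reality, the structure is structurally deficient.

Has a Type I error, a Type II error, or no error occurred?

Type II error

Since p = 0.511 ≥ α = 0.1, H₀ is not rejected.
H₀ is false (actually the structure is structurally deficient).
Failing to reject a false H₀ is a Type II error.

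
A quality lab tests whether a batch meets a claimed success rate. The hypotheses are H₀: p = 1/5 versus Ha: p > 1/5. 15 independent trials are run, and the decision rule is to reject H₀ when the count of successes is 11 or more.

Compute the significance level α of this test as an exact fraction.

380301/30517578125

The Type I error probability is α = P(Y ≥ 11) computed under H₀, where Y ~ Binomial(15, 1/5).
P(Y ≥ 11) = Σ_{j=11}^{15} C(15,j)·(1/5)^j·(4/5)^{15-j} = 380301/30517578125.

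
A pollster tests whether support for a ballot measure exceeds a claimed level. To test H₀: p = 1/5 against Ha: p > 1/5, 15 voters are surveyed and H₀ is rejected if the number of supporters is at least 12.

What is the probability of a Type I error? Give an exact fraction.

Under H₀, X ~ Binomial(15, 1/5), and α = P(X ≥ 12).
Summing C(15,j)(1/5)^j(4/5)^{15−j} for j = 12,…,15 gives 30861/30517578125.

30861/30517578125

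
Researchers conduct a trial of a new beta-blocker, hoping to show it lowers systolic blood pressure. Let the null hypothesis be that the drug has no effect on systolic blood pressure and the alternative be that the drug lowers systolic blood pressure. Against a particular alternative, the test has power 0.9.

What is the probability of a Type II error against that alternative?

0.1

Power = 1 − β, so β = 1 − 0.9 = 0.1.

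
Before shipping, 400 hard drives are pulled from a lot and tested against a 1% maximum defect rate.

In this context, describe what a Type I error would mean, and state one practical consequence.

A Type I error would mean concluding that the lot's defect rate exceeds 1% when in fact the lot's defect rate is 1% (within specification). Consequence: an acceptable shipment is needlessly reworked at extra cost.

With the conventional null hypothesis that the lot's defect rate is 1% (within specification):
A Type I error is rejecting H₀ when H₀ is true.
Here that means rejecting the lot and scrapping or reworking it when actually the lot's defect rate is 1% (within specification).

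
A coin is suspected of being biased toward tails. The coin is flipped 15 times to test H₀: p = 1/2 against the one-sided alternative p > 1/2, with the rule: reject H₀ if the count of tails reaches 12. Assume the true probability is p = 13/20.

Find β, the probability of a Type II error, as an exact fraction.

6777270377107586237/8192000000000000000

Under the alternative p = 13/20, S ~ Binomial(15, 13/20); β is the probability the test does not reject, P(S < 12).
Summing C(15,j)·(13/20)^j·(7/20)^{15-j} for j = 0..11 gives 6777270377107586237/8192000000000000000.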